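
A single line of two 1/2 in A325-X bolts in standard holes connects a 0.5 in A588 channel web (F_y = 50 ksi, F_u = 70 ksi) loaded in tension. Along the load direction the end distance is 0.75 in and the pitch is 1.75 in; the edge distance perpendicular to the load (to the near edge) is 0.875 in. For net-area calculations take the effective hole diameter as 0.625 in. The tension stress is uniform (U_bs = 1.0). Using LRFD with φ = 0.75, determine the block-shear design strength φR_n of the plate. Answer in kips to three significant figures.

39.4 kips

Shear plane L_v = 0.75 + 1·1.75 = 2.5 in; A_gv = 2.5 × 0.5 = 1.25 in².
A_nv = (2.5 − 1.5·0.625) × 0.5 = 0.7812 in².
A_nt = (0.875 − 0.5·0.625) × 0.5 = 0.2812 in².
0.6 F_u A_nv = 32.81 kips; 0.6 F_y A_gv = 37.5 kips → shear rupture governs the shear term.
R_n = 32.81 + 1.0 × 70 × 0.2812 = 52.5 kips.
Design strength φR_n = 0.75 × 52.5 = 39.4 kips.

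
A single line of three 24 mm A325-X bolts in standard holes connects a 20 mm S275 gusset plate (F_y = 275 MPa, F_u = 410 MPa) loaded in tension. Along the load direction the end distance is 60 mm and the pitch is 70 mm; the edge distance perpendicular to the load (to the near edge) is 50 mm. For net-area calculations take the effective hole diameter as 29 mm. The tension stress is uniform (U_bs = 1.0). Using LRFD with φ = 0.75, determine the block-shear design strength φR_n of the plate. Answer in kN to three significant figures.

Shear plane L_v = 60 + 2·70 = 200 mm; A_gv = 200 × 20 = 4000 mm².
A_nv = (200 − 2.5·29) × 20 = 2550 mm².
A_nt = (50 − 0.5·29) × 20 = 710 mm².
0.6 F_u A_nv = 627.3 kN; 0.6 F_y A_gv = 660 kN → shear rupture governs the shear term.
R_n = 627.3 + 1.0 × 410 × 710 / 1000 = 918.4 kN.
Design strength φR_n = 0.75 × 918.4 = 689 kN.

689 kN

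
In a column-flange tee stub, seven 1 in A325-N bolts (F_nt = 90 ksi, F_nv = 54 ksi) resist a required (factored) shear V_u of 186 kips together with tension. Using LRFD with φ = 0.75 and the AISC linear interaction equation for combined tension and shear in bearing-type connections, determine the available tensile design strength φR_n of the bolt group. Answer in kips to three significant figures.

172 kips

A_b = π·1²/4 = 0.7854 in²; f_rv = 186 / (7 × 0.7854) = 33.83 ksi.
F'_nt = 1.3 F_nt − (F_nt / φF_nv) f_rv = 1.3·90 − (90/(0.75·54))·33.83 = 41.82 ksi, capped at F_nt → F'_nt = 41.82 ksi.
R_n = F'_nt · A_b · n = 41.82 × 0.7854 × 7 = 229.9 kips.
Design strength φR_n = 0.75 × 229.9 = 172 kips.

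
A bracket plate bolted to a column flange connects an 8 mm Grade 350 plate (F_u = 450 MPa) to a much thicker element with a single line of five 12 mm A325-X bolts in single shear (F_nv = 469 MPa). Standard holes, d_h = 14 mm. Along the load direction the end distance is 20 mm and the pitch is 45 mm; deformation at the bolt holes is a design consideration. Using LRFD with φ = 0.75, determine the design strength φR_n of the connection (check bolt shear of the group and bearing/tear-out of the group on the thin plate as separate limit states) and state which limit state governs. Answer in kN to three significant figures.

199 kN (bolt shear governs)

Bolt shear: A_b = π·12²/4 = 113.1 mm²; R_n = 469 × 113.1 × 5 × 1 / 1000 = 265.2 kN → 0.75 × 265.2 = 199 kN.
Bearing (1.2 l_c t F_u ≤ 2.4 d t F_u): upper limit = 2.4·12·8·450 / 1000 = 103.7 kN.
  Edge l_c = 20 − 14/2 = 13 → r_n = 56.16 kN; interior l_c = 45 − 14 = 31 → r_n = 103.7 kN.
  R_n,bearing = 1·56.16 + 4·103.7 = 470.9 kN → 0.75 × 470.9 = 353 kN.
Bolt shear governs: 199 kN.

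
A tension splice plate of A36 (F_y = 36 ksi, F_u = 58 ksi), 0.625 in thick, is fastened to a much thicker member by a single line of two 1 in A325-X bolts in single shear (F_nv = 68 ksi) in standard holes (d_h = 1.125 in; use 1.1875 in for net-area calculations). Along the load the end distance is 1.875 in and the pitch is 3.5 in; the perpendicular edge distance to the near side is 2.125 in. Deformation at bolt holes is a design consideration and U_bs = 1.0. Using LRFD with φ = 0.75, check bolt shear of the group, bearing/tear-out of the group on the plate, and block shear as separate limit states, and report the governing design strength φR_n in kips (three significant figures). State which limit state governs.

80.1 kips (bolt shear governs)

Bolt shear: A_b = π·1²/4 = 0.7854 in²; R_n = 68 × 0.7854 × 2 × 1 = 106.8 kips → 0.75 × 106.8 = 80.1 kips.
Bearing: edge l_c = 1.312, r_n = 57.09 kips; interior l_c = 2.375, r_n = 87 kips; R_n = 57.09 + 1·87 = 144.1 kips → 108 kips.
Block shear: A_gv = 3.359, A_nv = 2.246, A_nt = 0.957 in²; R_n = min(0.6F_uA_nv, 0.6F_yA_gv) + U_bs·F_u·A_nt = 128.1 kips → 96.1 kips.
Bolt shear governs: 80.1 kips.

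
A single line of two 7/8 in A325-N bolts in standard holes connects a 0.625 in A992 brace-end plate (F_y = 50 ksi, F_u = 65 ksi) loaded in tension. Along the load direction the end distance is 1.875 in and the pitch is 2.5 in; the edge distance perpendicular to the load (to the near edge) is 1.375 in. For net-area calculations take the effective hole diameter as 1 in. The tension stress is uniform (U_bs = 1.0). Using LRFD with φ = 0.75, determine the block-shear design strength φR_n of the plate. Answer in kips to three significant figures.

Shear plane L_v = 1.875 + 1·2.5 = 4.375 in; A_gv = 4.375 × 0.625 = 2.734 in².
A_nv = (4.375 − 1.5·1) × 0.625 = 1.797 in².
A_nt = (1.375 − 0.5·1) × 0.625 = 0.5469 in².
0.6 F_u A_nv = 70.08 kips; 0.6 F_y A_gv = 82.03 kips → shear rupture governs the shear term.
R_n = 70.08 + 1.0 × 65 × 0.5469 = 105.6 kips.
Design strength φR_n = 0.75 × 105.6 = 79.2 kips.

79.2 kips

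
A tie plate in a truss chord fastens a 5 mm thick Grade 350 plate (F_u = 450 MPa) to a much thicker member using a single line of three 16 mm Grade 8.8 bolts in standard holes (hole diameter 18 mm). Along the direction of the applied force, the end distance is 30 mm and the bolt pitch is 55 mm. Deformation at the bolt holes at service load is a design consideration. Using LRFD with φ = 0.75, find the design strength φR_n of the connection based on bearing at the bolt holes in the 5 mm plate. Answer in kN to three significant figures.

172 kN

Per bolt r_n = 1.2 l_c t F_u ≤ 2.4 d t F_u; upper limit = 2.4 × 16 × 5 × 450 / 1000 = 86.4 kN.
Edge bolt: l_c = 30 − 18/2 = 21 mm → 1.2 × 21 × 5 × 450 / 1000 = 56.7 → r_n = 56.7 kN.
Interior bolts: l_c = 55 − 18 = 37 mm → 1.2 × 37 × 5 × 450 / 1000 = 99.9 → r_n = 86.4 kN.
R_n = 1 × 56.7 + 2 × 86.4 = 229.5 kN.
Design strength φR_n = 0.75 × 229.5 = 172 kN.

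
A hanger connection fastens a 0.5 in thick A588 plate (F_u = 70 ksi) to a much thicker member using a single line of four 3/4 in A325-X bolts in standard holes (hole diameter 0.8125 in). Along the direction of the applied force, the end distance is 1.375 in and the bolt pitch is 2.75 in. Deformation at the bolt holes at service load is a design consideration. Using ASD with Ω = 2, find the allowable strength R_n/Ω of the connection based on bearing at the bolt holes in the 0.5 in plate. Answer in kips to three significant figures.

Per bolt r_n = 1.2 l_c t F_u ≤ 2.4 d t F_u; upper limit = 2.4 × 0.75 × 0.5 × 70 = 63 kips.
Edge bolt: l_c = 1.375 − 0.8125/2 = 0.9688 in → 1.2 × 0.9688 × 0.5 × 70 = 40.69 → r_n = 40.69 kips.
Interior bolts: l_c = 2.75 − 0.8125 = 1.938 in → 1.2 × 1.938 × 0.5 × 70 = 81.37 → r_n = 63 kips.
R_n = 1 × 40.69 + 3 × 63 = 229.7 kips.
Allowable strength R_n/Ω = 229.7 / 2 = 115 kips.

115 kips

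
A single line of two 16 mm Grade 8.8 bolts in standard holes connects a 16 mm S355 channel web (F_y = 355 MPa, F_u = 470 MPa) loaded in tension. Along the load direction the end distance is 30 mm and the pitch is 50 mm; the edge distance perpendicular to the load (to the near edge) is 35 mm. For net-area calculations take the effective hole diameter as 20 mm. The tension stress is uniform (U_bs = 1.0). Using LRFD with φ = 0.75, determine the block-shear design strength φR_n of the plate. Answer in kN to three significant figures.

310 kN

Shear plane L_v = 30 + 1·50 = 80 mm; A_gv = 80 × 16 = 1280 mm².
A_nv = (80 − 1.5·20) × 16 = 800 mm².
A_nt = (35 − 0.5·20) × 16 = 400 mm².
0.6 F_u A_nv = 225.6 kN; 0.6 F_y A_gv = 272.6 kN → shear rupture governs the shear term.
R_n = 225.6 + 1.0 × 470 × 400 / 1000 = 413.6 kN.
Design strength φR_n = 0.75 × 413.6 = 310 kN.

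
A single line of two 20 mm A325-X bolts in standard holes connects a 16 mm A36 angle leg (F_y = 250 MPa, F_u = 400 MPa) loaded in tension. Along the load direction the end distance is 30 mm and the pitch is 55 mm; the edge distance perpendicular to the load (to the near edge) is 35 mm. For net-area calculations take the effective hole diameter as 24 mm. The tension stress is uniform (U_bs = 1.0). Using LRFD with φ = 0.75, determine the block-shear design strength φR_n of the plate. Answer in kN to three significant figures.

252 kN

Shear plane L_v = 30 + 1·55 = 85 mm; A_gv = 85 × 16 = 1360 mm².
A_nv = (85 − 1.5·24) × 16 = 784 mm².
A_nt = (35 − 0.5·24) × 16 = 368 mm².
0.6 F_u A_nv = 188.2 kN; 0.6 F_y A_gv = 204 kN → shear rupture governs the shear term.
R_n = 188.2 + 1.0 × 400 × 368 / 1000 = 335.4 kN.
Design strength φR_n = 0.75 × 335.4 = 252 kN.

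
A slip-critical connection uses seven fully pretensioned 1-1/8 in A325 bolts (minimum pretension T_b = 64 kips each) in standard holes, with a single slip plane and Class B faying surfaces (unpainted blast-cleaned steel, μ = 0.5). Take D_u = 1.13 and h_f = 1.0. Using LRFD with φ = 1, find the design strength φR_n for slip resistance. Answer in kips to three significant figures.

R_n = μ · D_u · h_f · T_b · n_s · n_b = 0.5 × 1.13 × 1.0 × 64 × 1 × 7 = 253.1 kips.
Design strength φR_n = 1 × 253.1 = 253 kips.

253 kips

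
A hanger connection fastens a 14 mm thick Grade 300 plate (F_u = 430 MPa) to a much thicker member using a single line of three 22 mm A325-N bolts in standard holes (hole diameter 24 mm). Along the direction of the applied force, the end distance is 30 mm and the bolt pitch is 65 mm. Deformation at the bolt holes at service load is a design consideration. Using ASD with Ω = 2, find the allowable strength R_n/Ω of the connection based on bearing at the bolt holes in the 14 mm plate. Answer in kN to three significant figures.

361 kN

Per bolt r_n = 1.2 l_c t F_u ≤ 2.4 d t F_u; upper limit = 2.4 × 22 × 14 × 430 / 1000 = 317.9 kN.
Edge bolt: l_c = 30 − 24/2 = 18 mm → 1.2 × 18 × 14 × 430 / 1000 = 130 → r_n = 130 kN.
Interior bolts: l_c = 65 − 24 = 41 mm → 1.2 × 41 × 14 × 430 / 1000 = 296.2 → r_n = 296.2 kN.
R_n = 1 × 130 + 2 × 296.2 = 722.4 kN.
Allowable strength R_n/Ω = 722.4 / 2 = 361 kN.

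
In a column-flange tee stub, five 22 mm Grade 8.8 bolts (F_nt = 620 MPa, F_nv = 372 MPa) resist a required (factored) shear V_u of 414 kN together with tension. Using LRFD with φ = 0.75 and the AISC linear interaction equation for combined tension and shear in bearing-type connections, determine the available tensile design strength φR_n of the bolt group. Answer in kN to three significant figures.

A_b = π·22²/4 = 380.1 mm²; f_rv = 414 × 1000 / (5 × 380.1) = 217.8 MPa.
F'_nt = 1.3 F_nt − (F_nt / φF_nv) f_rv = 1.3·620 − (620/(0.75·372))·217.8 = 322 MPa, capped at F_nt → F'_nt = 322 MPa.
R_n = F'_nt · A_b · n = 322 × 380.1 × 5 / 1000 = 611.9 kN.
Design strength φR_n = 0.75 × 611.9 = 459 kN.

459 kN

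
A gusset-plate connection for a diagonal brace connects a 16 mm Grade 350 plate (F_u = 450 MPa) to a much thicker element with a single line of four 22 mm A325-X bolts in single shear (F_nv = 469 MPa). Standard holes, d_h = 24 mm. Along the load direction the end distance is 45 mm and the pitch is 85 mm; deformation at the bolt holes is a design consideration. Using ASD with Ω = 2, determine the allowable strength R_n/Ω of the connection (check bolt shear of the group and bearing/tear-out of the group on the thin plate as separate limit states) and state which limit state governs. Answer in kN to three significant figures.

357 kN (bolt shear governs)

Bolt shear: A_b = π·22²/4 = 380.1 mm²; R_n = 469 × 380.1 × 4 × 1 / 1000 = 713.1 kN → 713.1 / 2 = 357 kN.
Bearing (1.2 l_c t F_u ≤ 2.4 d t F_u): upper limit = 2.4·22·16·450 / 1000 = 380.2 kN.
  Edge l_c = 45 − 24/2 = 33 → r_n = 285.1 kN; interior l_c = 85 − 24 = 61 → r_n = 380.2 kN.
  R_n,bearing = 1·285.1 + 3·380.2 = 1426 kN → 1426 / 2 = 713 kN.
Bolt shear governs: 357 kN.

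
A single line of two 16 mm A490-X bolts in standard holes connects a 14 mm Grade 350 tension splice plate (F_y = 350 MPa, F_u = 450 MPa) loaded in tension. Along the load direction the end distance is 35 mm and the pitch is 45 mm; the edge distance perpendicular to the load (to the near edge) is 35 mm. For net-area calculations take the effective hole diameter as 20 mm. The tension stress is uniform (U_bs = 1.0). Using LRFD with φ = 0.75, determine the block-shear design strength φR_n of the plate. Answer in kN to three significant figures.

260 kN

Shear plane L_v = 35 + 1·45 = 80 mm; A_gv = 80 × 14 = 1120 mm².
A_nv = (80 − 1.5·20) × 14 = 700 mm².
A_nt = (35 − 0.5·20) × 14 = 350 mm².
0.6 F_u A_nv = 189 kN; 0.6 F_y A_gv = 235.2 kN → shear rupture governs the shear term.
R_n = 189 + 1.0 × 450 × 350 / 1000 = 346.5 kN.
Design strength φR_n = 0.75 × 346.5 = 260 kN.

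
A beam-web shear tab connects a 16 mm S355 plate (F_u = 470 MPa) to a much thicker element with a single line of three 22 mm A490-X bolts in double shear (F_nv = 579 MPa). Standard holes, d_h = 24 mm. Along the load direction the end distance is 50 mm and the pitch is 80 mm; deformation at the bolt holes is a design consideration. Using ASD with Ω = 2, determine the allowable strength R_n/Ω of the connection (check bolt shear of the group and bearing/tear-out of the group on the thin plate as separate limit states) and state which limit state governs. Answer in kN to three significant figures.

Bolt shear: A_b = π·22²/4 = 380.1 mm²; R_n = 579 × 380.1 × 3 × 2 / 1000 = 1321 kN → 1321 / 2 = 660 kN.
Bearing (1.2 l_c t F_u ≤ 2.4 d t F_u): upper limit = 2.4·22·16·470 / 1000 = 397.1 kN.
  Edge l_c = 50 − 24/2 = 38 → r_n = 342.9 kN; interior l_c = 80 − 24 = 56 → r_n = 397.1 kN.
  R_n,bearing = 1·342.9 + 2·397.1 = 1137 kN → 1137 / 2 = 569 kN.
Bearing governs: 569 kN.

569 kN (bearing governs)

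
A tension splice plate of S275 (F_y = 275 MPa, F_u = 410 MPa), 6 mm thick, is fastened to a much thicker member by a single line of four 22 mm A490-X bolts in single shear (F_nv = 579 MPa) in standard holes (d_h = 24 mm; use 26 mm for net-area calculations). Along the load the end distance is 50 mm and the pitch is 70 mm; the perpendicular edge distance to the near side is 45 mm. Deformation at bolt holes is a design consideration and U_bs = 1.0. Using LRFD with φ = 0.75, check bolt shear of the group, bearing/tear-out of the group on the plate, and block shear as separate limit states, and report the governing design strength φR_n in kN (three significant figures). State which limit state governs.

Bolt shear: A_b = π·22²/4 = 380.1 mm²; R_n = 579 × 380.1 × 4 × 1 / 1000 = 880.4 kN → 0.75 × 880.4 = 660 kN.
Bearing: edge l_c = 38, r_n = 112.2 kN; interior l_c = 46, r_n = 129.9 kN; R_n = 112.2 + 3·129.9 = 501.8 kN → 376 kN.
Block shear: A_gv = 1560, A_nv = 1014, A_nt = 192 mm²; R_n = min(0.6F_uA_nv, 0.6F_yA_gv) + U_bs·F_u·A_nt = 328.2 kN → 246 kN.
Block shear governs: 246 kN.

246 kN (block shear governs)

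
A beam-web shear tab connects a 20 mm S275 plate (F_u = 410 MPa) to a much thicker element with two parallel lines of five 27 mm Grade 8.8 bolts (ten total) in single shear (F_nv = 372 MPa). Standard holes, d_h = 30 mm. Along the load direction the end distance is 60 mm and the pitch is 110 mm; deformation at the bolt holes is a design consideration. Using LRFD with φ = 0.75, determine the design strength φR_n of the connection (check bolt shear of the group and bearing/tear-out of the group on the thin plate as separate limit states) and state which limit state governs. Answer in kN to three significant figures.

1600 kN (bolt shear governs)

Bolt shear: A_b = π·27²/4 = 572.6 mm²; R_n = 372 × 572.6 × 10 × 1 / 1000 = 2130 kN → 0.75 × 2130 = 1600 kN.
Bearing (1.2 l_c t F_u ≤ 2.4 d t F_u): upper limit = 2.4·27·20·410 / 1000 = 531.4 kN.
  Edge l_c = 60 − 30/2 = 45 → r_n = 442.8 kN; interior l_c = 110 − 30 = 80 → r_n = 531.4 kN.
  R_n,bearing = 2·442.8 + 8·531.4 = 5136 kN → 0.75 × 5136 = 3850 kN.
Bolt shear governs: 1600 kN.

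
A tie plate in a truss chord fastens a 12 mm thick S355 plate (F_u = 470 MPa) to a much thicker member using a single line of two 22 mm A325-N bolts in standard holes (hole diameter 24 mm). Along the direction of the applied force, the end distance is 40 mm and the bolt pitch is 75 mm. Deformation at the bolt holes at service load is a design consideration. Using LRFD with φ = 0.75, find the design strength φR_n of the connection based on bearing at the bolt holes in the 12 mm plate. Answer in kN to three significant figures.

Per bolt r_n = 1.2 l_c t F_u ≤ 2.4 d t F_u; upper limit = 2.4 × 22 × 12 × 470 / 1000 = 297.8 kN.
Edge bolt: l_c = 40 − 24/2 = 28 mm → 1.2 × 28 × 12 × 470 / 1000 = 189.5 → r_n = 189.5 kN.
Interior bolts: l_c = 75 − 24 = 51 mm → 1.2 × 51 × 12 × 470 / 1000 = 345.2 → r_n = 297.8 kN.
R_n = 1 × 189.5 + 1 × 297.8 = 487.3 kN.
Design strength φR_n = 0.75 × 487.3 = 365 kN.

365 kN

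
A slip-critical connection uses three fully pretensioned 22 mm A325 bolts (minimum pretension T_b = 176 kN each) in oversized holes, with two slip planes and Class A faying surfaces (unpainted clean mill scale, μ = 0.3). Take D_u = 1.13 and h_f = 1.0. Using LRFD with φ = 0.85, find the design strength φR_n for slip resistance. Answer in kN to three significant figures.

304 kN

R_n = μ · D_u · h_f · T_b · n_s · n_b = 0.3 × 1.13 × 1.0 × 176 × 2 × 3 = 358 kN.
Design strength φR_n = 0.85 × 358 = 304 kN.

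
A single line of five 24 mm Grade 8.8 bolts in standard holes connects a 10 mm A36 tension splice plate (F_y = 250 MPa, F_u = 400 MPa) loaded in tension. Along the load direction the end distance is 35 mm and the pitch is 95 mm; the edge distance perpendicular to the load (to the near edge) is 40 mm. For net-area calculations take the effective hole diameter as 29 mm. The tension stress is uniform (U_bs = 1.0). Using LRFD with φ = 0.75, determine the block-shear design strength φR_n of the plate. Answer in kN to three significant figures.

Shear plane L_v = 35 + 4·95 = 415 mm; A_gv = 415 × 10 = 4150 mm².
A_nv = (415 − 4.5·29) × 10 = 2845 mm².
A_nt = (40 − 0.5·29) × 10 = 255 mm².
0.6 F_u A_nv = 682.8 kN; 0.6 F_y A_gv = 622.5 kN → shear yielding governs the shear term.
R_n = 622.5 + 1.0 × 400 × 255 / 1000 = 724.5 kN.
Design strength φR_n = 0.75 × 724.5 = 543 kN.

543 kN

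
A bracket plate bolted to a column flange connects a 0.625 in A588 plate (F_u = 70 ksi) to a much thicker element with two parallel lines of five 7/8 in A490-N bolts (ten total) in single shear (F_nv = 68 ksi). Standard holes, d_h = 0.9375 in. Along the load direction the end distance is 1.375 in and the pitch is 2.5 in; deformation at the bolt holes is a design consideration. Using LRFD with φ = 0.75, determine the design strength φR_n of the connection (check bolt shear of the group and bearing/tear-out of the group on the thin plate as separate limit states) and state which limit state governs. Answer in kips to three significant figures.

307 kips (bolt shear governs)

Bolt shear: A_b = π·0.875²/4 = 0.6013 in²; R_n = 68 × 0.6013 × 10 × 1 = 408.9 kips → 0.75 × 408.9 = 307 kips.
Bearing (1.2 l_c t F_u ≤ 2.4 d t F_u): upper limit = 2.4·0.875·0.625·70 = 91.88 kips.
  Edge l_c = 1.375 − 0.9375/2 = 0.9062 → r_n = 47.58 kips; interior l_c = 2.5 − 0.9375 = 1.562 → r_n = 82.03 kips.
  R_n,bearing = 2·47.58 + 8·82.03 = 751.4 kips → 0.75 × 751.4 = 564 kips.
Bolt shear governs: 307 kips.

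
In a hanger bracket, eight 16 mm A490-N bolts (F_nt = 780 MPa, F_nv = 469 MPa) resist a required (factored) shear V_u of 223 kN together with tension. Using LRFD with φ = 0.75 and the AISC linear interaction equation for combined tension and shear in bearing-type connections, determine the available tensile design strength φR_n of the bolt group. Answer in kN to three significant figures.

A_b = π·16²/4 = 201.1 mm²; f_rv = 223 × 1000 / (8 × 201.1) = 138.6 MPa.
F'_nt = 1.3 F_nt − (F_nt / φF_nv) f_rv = 1.3·780 − (780/(0.75·469))·138.6 = 706.6 MPa, capped at F_nt → F'_nt = 706.6 MPa.
R_n = F'_nt · A_b · n = 706.6 × 201.1 × 8 / 1000 = 1137 kN.
Design strength φR_n = 0.75 × 1137 = 852 kN.

852 kN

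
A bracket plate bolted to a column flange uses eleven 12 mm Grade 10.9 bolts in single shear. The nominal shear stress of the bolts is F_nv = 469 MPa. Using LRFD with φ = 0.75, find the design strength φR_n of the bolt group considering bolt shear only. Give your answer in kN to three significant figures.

438 kN

A_b = π × 12² / 4 = 113.1 mm².
R_n = F_nv · A_b · n · n_s = 469 × 113.1 × 11 × 1 / 1000 = 583.5 kN.
Design strength φR_n = 0.75 × 583.5 = 438 kN.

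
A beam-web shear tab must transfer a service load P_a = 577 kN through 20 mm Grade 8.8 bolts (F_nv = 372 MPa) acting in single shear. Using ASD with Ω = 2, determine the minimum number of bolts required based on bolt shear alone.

A_b = π·20²/4 = 314.2 mm².
Per-bolt allowable strength R_n/Ω = 372 × 314.2 × 1 / 1000 / 2 = 58.43 kN.
n ≥ 577 / 58.43 = 9.874 → use 10 bolts.

10 bolts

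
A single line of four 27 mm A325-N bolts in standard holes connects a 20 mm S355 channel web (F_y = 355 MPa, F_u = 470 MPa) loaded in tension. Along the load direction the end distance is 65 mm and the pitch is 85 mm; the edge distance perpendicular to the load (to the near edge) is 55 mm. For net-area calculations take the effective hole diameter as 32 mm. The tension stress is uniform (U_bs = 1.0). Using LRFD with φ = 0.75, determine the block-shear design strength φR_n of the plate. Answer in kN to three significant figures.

1150 kN

Shear plane L_v = 65 + 3·85 = 320 mm; A_gv = 320 × 20 = 6400 mm².
A_nv = (320 − 3.5·32) × 20 = 4160 mm².
A_nt = (55 − 0.5·32) × 20 = 780 mm².
0.6 F_u A_nv = 1173 kN; 0.6 F_y A_gv = 1363 kN → shear rupture governs the shear term.
R_n = 1173 + 1.0 × 470 × 780 / 1000 = 1540 kN.
Design strength φR_n = 0.75 × 1540 = 1150 kN.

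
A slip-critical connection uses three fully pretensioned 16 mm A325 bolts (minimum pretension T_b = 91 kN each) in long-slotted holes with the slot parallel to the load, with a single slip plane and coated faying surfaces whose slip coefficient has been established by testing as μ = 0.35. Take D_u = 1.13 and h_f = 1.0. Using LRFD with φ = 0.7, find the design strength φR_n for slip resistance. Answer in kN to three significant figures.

R_n = μ · D_u · h_f · T_b · n_s · n_b = 0.35 × 1.13 × 1.0 × 91 × 1 × 3 = 108 kN.
Design strength φR_n = 0.7 × 108 = 75.6 kN.

75.6 kN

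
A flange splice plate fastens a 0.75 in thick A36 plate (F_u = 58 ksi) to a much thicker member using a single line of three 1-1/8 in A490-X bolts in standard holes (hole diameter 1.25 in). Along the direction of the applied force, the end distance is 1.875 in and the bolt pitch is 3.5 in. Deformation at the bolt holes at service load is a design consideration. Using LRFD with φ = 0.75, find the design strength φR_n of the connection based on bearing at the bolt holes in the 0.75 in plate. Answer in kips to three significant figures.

Per bolt r_n = 1.2 l_c t F_u ≤ 2.4 d t F_u; upper limit = 2.4 × 1.125 × 0.75 × 58 = 117.4 kips.
Edge bolt: l_c = 1.875 − 1.25/2 = 1.25 in → 1.2 × 1.25 × 0.75 × 58 = 65.25 → r_n = 65.25 kips.
Interior bolts: l_c = 3.5 − 1.25 = 2.25 in → 1.2 × 2.25 × 0.75 × 58 = 117.4 → r_n = 117.4 kips.
R_n = 1 × 65.25 + 2 × 117.4 = 300.1 kips.
Design strength φR_n = 0.75 × 300.1 = 225 kips.

225 kips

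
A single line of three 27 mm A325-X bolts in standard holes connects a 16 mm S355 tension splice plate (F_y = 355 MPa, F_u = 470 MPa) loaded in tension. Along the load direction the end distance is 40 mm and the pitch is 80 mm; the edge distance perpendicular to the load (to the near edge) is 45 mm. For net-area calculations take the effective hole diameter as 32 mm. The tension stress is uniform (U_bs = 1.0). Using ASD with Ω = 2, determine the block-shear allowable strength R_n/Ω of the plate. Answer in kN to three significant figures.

Shear plane L_v = 40 + 2·80 = 200 mm; A_gv = 200 × 16 = 3200 mm².
A_nv = (200 − 2.5·32) × 16 = 1920 mm².
A_nt = (45 − 0.5·32) × 16 = 464 mm².
0.6 F_u A_nv = 541.4 kN; 0.6 F_y A_gv = 681.6 kN → shear rupture governs the shear term.
R_n = 541.4 + 1.0 × 470 × 464 / 1000 = 759.5 kN.
Allowable strength R_n/Ω = 759.5 / 2 = 380 kN.

380 kN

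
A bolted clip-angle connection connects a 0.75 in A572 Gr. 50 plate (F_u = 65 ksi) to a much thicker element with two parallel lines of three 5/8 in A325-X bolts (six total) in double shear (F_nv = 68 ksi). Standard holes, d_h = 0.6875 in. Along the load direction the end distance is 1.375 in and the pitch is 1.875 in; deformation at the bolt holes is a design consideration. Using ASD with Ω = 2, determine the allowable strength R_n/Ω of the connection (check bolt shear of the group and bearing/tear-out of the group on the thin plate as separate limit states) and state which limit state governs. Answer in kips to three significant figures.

125 kips (bolt shear governs)

Bolt shear: A_b = π·0.625²/4 = 0.3068 in²; R_n = 68 × 0.3068 × 6 × 2 = 250.3 kips → 250.3 / 2 = 125 kips.
Bearing (1.2 l_c t F_u ≤ 2.4 d t F_u): upper limit = 2.4·0.625·0.75·65 = 73.12 kips.
  Edge l_c = 1.375 − 0.6875/2 = 1.031 → r_n = 60.33 kips; interior l_c = 1.875 − 0.6875 = 1.188 → r_n = 69.47 kips.
  R_n,bearing = 2·60.33 + 4·69.47 = 398.5 kips → 398.5 / 2 = 199 kips.
Bolt shear governs: 125 kips.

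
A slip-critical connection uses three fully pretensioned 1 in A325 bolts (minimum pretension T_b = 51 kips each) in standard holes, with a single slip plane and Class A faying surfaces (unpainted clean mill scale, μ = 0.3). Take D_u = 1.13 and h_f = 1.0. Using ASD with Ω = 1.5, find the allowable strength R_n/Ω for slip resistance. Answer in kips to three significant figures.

R_n = μ · D_u · h_f · T_b · n_s · n_b = 0.3 × 1.13 × 1.0 × 51 × 1 × 3 = 51.87 kips.
Allowable strength R_n/Ω = 51.87 / 1.5 = 34.6 kips.

34.6 kips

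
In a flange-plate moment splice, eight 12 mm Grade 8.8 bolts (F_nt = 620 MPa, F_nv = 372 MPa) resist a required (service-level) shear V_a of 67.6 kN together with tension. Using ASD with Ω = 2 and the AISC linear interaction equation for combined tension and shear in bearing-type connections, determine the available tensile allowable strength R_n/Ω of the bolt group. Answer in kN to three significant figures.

252 kN

A_b = π·12²/4 = 113.1 mm²; f_rv = 67.6 × 1000 / (8 × 113.1) = 74.71 MPa.
F'_nt = 1.3 F_nt − (Ω F_nt / F_nv) f_rv = 1.3·620 − (2·620/372)·74.71 = 557 MPa, capped at F_nt → F'_nt = 557 MPa.
R_n = F'_nt · A_b · n = 557 × 113.1 × 8 / 1000 = 503.9 kN.
Allowable strength R_n/Ω = 503.9 / 2 = 252 kN.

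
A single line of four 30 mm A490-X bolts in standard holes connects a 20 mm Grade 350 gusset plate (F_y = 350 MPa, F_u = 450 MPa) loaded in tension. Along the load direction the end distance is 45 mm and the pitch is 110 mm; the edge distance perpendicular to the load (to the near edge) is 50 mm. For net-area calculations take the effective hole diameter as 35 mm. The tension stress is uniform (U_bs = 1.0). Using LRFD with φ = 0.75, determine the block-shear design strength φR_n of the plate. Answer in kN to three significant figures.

Shear plane L_v = 45 + 3·110 = 375 mm; A_gv = 375 × 20 = 7500 mm².
A_nv = (375 − 3.5·35) × 20 = 5050 mm².
A_nt = (50 − 0.5·35) × 20 = 650 mm².
0.6 F_u A_nv = 1364 kN; 0.6 F_y A_gv = 1575 kN → shear rupture governs the shear term.
R_n = 1364 + 1.0 × 450 × 650 / 1000 = 1656 kN.
Design strength φR_n = 0.75 × 1656 = 1240 kN.

1240 kN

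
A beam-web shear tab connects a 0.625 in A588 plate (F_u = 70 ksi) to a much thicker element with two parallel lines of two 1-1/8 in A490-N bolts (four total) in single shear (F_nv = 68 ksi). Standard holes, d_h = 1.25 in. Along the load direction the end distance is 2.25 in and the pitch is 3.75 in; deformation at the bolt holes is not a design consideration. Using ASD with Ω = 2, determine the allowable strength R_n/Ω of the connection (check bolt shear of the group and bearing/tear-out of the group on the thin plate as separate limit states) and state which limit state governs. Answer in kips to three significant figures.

Bolt shear: A_b = π·1.125²/4 = 0.994 in²; R_n = 68 × 0.994 × 4 × 1 = 270.4 kips → 270.4 / 2 = 135 kips.
Bearing (1.5 l_c t F_u ≤ 3.0 d t F_u): upper limit = 3.0·1.125·0.625·70 = 147.7 kips.
  Edge l_c = 2.25 − 1.25/2 = 1.625 → r_n = 106.6 kips; interior l_c = 3.75 − 1.25 = 2.5 → r_n = 147.7 kips.
  R_n,bearing = 2·106.6 + 2·147.7 = 508.6 kips → 508.6 / 2 = 254 kips.
Bolt shear governs: 135 kips.

135 kips (bolt shear governs)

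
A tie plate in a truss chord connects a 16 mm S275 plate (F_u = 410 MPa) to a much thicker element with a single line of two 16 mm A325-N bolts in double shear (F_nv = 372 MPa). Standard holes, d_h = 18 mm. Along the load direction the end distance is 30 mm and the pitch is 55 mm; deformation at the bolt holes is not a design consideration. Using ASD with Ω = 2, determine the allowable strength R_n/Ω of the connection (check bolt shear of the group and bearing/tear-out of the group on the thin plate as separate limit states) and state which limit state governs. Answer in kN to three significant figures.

150 kN (bolt shear governs)

Bolt shear: A_b = π·16²/4 = 201.1 mm²; R_n = 372 × 201.1 × 2 × 2 / 1000 = 299.2 kN → 299.2 / 2 = 150 kN.
Bearing (1.5 l_c t F_u ≤ 3.0 d t F_u): upper limit = 3.0·16·16·410 / 1000 = 314.9 kN.
  Edge l_c = 30 − 18/2 = 21 → r_n = 206.6 kN; interior l_c = 55 − 18 = 37 → r_n = 314.9 kN.
  R_n,bearing = 1·206.6 + 1·314.9 = 521.5 kN → 521.5 / 2 = 261 kN.
Bolt shear governs: 150 kN.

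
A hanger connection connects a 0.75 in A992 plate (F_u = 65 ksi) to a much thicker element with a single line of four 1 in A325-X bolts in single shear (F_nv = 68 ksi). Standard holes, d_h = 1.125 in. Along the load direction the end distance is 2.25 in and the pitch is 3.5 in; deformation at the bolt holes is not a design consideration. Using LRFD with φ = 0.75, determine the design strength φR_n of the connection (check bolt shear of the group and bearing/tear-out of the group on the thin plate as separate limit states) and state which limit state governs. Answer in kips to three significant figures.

160 kips (bolt shear governs)

Bolt shear: A_b = π·1²/4 = 0.7854 in²; R_n = 68 × 0.7854 × 4 × 1 = 213.6 kips → 0.75 × 213.6 = 160 kips.
Bearing (1.5 l_c t F_u ≤ 3.0 d t F_u): upper limit = 3.0·1·0.75·65 = 146.2 kips.
  Edge l_c = 2.25 − 1.125/2 = 1.688 → r_n = 123.4 kips; interior l_c = 3.5 − 1.125 = 2.375 → r_n = 146.2 kips.
  R_n,bearing = 1·123.4 + 3·146.2 = 562.1 kips → 0.75 × 562.1 = 422 kips.
Bolt shear governs: 160 kips.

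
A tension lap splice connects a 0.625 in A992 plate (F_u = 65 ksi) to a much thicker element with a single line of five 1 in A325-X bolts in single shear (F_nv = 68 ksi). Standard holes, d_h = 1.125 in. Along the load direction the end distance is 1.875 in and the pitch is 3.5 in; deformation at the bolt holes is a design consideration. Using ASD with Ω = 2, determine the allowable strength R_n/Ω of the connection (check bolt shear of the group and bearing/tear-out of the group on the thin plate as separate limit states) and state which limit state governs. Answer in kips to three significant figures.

Bolt shear: A_b = π·1²/4 = 0.7854 in²; R_n = 68 × 0.7854 × 5 × 1 = 267 kips → 267 / 2 = 134 kips.
Bearing (1.2 l_c t F_u ≤ 2.4 d t F_u): upper limit = 2.4·1·0.625·65 = 97.5 kips.
  Edge l_c = 1.875 − 1.125/2 = 1.312 → r_n = 63.98 kips; interior l_c = 3.5 − 1.125 = 2.375 → r_n = 97.5 kips.
  R_n,bearing = 1·63.98 + 4·97.5 = 454 kips → 454 / 2 = 227 kips.
Bolt shear governs: 134 kips.

134 kips (bolt shear governs)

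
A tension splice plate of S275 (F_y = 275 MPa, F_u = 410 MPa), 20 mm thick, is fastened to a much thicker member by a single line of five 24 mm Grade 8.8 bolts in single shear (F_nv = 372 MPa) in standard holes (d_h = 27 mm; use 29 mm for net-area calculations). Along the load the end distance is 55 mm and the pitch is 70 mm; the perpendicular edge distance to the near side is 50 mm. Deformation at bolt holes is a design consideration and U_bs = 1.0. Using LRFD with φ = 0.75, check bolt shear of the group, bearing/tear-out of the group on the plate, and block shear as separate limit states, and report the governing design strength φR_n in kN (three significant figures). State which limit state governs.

631 kN (bolt shear governs)

Bolt shear: A_b = π·24²/4 = 452.4 mm²; R_n = 372 × 452.4 × 5 × 1 / 1000 = 841.4 kN → 0.75 × 841.4 = 631 kN.
Bearing: edge l_c = 41.5, r_n = 408.4 kN; interior l_c = 43, r_n = 423.1 kN; R_n = 408.4 + 4·423.1 = 2101 kN → 1580 kN.
Block shear: A_gv = 6700, A_nv = 4090, A_nt = 710 mm²; R_n = min(0.6F_uA_nv, 0.6F_yA_gv) + U_bs·F_u·A_nt = 1297 kN → 973 kN.
Bolt shear governs: 631 kN.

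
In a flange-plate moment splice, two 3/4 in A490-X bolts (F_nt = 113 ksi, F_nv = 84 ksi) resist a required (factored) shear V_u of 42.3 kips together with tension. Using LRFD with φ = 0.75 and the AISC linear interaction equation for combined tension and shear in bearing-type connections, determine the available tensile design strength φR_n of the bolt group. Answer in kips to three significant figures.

40.4 kips

A_b = π·0.75²/4 = 0.4418 in²; f_rv = 42.3 / (2 × 0.4418) = 47.87 ksi.
F'_nt = 1.3 F_nt − (F_nt / φF_nv) f_rv = 1.3·113 − (113/(0.75·84))·47.87 = 61.03 ksi, capped at F_nt → F'_nt = 61.03 ksi.
R_n = F'_nt · A_b · n = 61.03 × 0.4418 × 2 = 53.93 kips.
Design strength φR_n = 0.75 × 53.93 = 40.4 kips.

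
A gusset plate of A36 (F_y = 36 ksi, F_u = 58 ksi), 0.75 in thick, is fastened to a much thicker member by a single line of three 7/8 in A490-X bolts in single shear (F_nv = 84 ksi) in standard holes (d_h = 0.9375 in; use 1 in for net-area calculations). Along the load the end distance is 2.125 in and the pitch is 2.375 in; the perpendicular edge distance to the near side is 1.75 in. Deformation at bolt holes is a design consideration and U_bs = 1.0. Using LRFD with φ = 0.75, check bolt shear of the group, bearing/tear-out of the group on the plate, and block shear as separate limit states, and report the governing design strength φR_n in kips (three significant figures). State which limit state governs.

Bolt shear: A_b = π·0.875²/4 = 0.6013 in²; R_n = 84 × 0.6013 × 3 × 1 = 151.5 kips → 0.75 × 151.5 = 114 kips.
Bearing: edge l_c = 1.656, r_n = 86.46 kips; interior l_c = 1.438, r_n = 75.04 kips; R_n = 86.46 + 2·75.04 = 236.5 kips → 177 kips.
Block shear: A_gv = 5.156, A_nv = 3.281, A_nt = 0.9375 in²; R_n = min(0.6F_uA_nv, 0.6F_yA_gv) + U_bs·F_u·A_nt = 165.8 kips → 124 kips.
Bolt shear governs: 114 kips.

114 kips (bolt shear governs)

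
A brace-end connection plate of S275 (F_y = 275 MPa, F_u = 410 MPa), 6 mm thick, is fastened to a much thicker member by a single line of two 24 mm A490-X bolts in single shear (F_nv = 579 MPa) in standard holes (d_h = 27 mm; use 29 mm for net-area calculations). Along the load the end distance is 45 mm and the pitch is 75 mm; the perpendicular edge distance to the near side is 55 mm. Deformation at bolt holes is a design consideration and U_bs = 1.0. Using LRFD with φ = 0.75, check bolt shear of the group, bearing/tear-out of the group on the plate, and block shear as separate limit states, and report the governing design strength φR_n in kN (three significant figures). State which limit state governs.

Bolt shear: A_b = π·24²/4 = 452.4 mm²; R_n = 579 × 452.4 × 2 × 1 / 1000 = 523.9 kN → 0.75 × 523.9 = 393 kN.
Bearing: edge l_c = 31.5, r_n = 92.99 kN; interior l_c = 48, r_n = 141.7 kN; R_n = 92.99 + 1·141.7 = 234.7 kN → 176 kN.
Block shear: A_gv = 720, A_nv = 459, A_nt = 243 mm²; R_n = min(0.6F_uA_nv, 0.6F_yA_gv) + U_bs·F_u·A_nt = 212.5 kN → 159 kN.
Block shear governs: 159 kN.

159 kN (block shear governs)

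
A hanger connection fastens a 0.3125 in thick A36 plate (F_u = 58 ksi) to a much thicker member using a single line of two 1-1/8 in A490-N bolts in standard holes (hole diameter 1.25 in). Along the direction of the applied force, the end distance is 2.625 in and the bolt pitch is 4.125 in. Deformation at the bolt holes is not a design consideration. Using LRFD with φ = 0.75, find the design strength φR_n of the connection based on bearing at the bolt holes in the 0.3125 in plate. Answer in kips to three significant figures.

Per bolt r_n = 1.5 l_c t F_u ≤ 3.0 d t F_u; upper limit = 3.0 × 1.125 × 0.3125 × 58 = 61.17 kips.
Edge bolt: l_c = 2.625 − 1.25/2 = 2 in → 1.5 × 2 × 0.3125 × 58 = 54.38 → r_n = 54.38 kips.
Interior bolts: l_c = 4.125 − 1.25 = 2.875 in → 1.5 × 2.875 × 0.3125 × 58 = 78.16 → r_n = 61.17 kips.
R_n = 1 × 54.38 + 1 × 61.17 = 115.5 kips.
Design strength φR_n = 0.75 × 115.5 = 86.7 kips.

86.7 kips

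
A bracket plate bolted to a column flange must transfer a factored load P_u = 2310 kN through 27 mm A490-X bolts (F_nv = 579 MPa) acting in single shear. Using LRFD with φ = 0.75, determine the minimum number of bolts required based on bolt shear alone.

A_b = π·27²/4 = 572.6 mm².
Per-bolt design strength φR_n = 0.75 × 579 × 572.6 × 1 / 1000 = 248.6 kN.
n ≥ 2310 / 248.6 = 9.291 → use 10 bolts.

10 bolts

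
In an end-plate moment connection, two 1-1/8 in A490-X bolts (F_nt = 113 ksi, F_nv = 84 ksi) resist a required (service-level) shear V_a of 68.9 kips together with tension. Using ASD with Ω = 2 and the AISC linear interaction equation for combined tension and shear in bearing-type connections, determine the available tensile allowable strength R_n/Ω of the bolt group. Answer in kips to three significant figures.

53.3 kips

A_b = π·1.125²/4 = 0.994 in²; f_rv = 68.9 / (2 × 0.994) = 34.66 ksi.
F'_nt = 1.3 F_nt − (Ω F_nt / F_nv) f_rv = 1.3·113 − (2·113/84)·34.66 = 53.66 ksi, capped at F_nt → F'_nt = 53.66 ksi.
R_n = F'_nt · A_b · n = 53.66 × 0.994 × 2 = 106.7 kips.
Allowable strength R_n/Ω = 106.7 / 2 = 53.3 kips.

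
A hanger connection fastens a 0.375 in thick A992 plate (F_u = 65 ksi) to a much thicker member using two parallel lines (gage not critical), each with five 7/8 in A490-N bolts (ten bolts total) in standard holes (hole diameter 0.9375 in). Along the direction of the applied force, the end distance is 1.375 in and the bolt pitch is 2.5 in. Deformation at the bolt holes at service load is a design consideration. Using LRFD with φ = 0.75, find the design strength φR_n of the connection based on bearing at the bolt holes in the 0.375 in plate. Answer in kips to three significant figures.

Per bolt r_n = 1.2 l_c t F_u ≤ 2.4 d t F_u; upper limit = 2.4 × 0.875 × 0.375 × 65 = 51.19 kips.
Edge bolt: l_c = 1.375 − 0.9375/2 = 0.9062 in → 1.2 × 0.9062 × 0.375 × 65 = 26.51 → r_n = 26.51 kips.
Interior bolts: l_c = 2.5 − 0.9375 = 1.562 in → 1.2 × 1.562 × 0.375 × 65 = 45.7 → r_n = 45.7 kips.
R_n = 2 × 26.51 + 8 × 45.7 = 418.6 kips.
Design strength φR_n = 0.75 × 418.6 = 314 kips.

314 kips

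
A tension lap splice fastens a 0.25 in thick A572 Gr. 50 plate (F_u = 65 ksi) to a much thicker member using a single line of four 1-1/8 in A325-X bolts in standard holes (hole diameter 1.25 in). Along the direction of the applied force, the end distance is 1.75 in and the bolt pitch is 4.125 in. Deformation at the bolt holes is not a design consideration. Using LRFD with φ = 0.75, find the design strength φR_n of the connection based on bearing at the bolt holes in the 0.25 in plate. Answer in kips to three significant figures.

144 kips

Per bolt r_n = 1.5 l_c t F_u ≤ 3.0 d t F_u; upper limit = 3.0 × 1.125 × 0.25 × 65 = 54.84 kips.
Edge bolt: l_c = 1.75 − 1.25/2 = 1.125 in → 1.5 × 1.125 × 0.25 × 65 = 27.42 → r_n = 27.42 kips.
Interior bolts: l_c = 4.125 − 1.25 = 2.875 in → 1.5 × 2.875 × 0.25 × 65 = 70.08 → r_n = 54.84 kips.
R_n = 1 × 27.42 + 3 × 54.84 = 192 kips.
Design strength φR_n = 0.75 × 192 = 144 kips.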